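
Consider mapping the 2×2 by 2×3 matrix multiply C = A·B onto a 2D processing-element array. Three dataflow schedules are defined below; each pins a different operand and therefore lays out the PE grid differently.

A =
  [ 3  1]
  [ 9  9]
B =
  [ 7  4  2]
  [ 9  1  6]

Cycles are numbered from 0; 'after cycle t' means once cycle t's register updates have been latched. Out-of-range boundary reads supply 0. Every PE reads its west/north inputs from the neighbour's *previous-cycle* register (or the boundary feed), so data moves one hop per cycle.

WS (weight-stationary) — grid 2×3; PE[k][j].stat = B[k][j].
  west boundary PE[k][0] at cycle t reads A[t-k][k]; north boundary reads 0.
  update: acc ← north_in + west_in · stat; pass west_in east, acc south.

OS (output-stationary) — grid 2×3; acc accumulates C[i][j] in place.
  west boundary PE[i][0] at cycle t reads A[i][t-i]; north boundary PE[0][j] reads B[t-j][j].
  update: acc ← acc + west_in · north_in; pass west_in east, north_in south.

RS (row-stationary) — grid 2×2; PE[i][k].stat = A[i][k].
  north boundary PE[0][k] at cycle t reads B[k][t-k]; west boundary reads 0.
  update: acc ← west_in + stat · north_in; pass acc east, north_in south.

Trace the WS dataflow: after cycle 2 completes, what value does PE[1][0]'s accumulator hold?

Tracing WS — 2×3 array, target PE[1][0]:
  @0  [0,0]  acc 21  |  →3  ↓21
  @0  [1,0]  acc 0  |  →0  ↓0
  @1  [0,0]  acc 63  |  →9  ↓63
  @1  [1,0]  acc 30  |  →1  ↓30
  @2  [0,0]  acc 0  |  →0  ↓0
  @2  [1,0]  acc 144  |  →9  ↓144

PE[1][0].acc = 144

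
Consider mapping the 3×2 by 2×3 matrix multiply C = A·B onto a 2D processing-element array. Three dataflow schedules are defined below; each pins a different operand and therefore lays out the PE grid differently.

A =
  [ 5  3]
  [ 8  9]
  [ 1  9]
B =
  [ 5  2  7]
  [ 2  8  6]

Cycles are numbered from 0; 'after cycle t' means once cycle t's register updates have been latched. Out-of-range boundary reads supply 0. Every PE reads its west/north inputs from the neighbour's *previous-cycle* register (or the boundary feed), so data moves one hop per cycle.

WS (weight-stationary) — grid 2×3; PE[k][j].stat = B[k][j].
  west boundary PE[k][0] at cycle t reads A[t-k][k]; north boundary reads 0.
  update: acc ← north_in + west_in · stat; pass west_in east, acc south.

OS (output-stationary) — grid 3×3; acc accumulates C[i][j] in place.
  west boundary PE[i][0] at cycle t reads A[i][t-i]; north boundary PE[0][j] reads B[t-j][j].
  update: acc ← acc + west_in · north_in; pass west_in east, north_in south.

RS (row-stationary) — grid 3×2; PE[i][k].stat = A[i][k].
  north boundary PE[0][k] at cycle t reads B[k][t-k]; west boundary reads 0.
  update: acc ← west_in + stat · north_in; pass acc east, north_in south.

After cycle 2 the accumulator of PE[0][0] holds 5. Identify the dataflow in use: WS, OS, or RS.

— WS: 2×3; PE[0][0] trace:
  0: (0,0).acc=25  regs=<5,25>
  1: (0,0).acc=40  regs=<8,40>
  2: (0,0).acc=5  regs=<1,5>
— OS: 3×3; PE[0][0] trace:
  0: (0,0).acc=25  regs=<5,5>
  1: (0,0).acc=31  regs=<3,2>
  2: (0,0).acc=31  regs=<0,0>
— RS: 3×2; PE[0][0] trace:
  0: (0,0).acc=25  regs=<25,5>
  1: (0,0).acc=10  regs=<10,2>
  2: (0,0).acc=35  regs=<35,7>

dataflow = WS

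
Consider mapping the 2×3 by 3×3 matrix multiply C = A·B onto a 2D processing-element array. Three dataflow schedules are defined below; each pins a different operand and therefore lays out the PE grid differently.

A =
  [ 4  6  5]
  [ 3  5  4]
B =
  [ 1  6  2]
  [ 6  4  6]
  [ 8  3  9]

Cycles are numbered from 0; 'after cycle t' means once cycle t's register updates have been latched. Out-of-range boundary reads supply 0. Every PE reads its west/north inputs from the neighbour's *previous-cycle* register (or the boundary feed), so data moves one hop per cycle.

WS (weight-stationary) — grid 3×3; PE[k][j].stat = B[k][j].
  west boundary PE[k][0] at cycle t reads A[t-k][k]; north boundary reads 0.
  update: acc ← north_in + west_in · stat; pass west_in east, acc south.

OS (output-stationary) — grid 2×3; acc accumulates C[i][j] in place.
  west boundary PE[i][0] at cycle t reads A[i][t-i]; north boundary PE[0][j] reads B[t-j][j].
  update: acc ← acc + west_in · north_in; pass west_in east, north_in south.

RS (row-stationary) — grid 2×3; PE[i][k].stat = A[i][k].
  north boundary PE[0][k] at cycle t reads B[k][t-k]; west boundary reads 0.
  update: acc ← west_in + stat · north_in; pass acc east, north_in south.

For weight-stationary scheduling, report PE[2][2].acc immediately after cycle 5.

PE[2][2].acc = 72

WS (3×3). Following PE[2][2] plus its west/north inputs:
  [0] (1,2) acc=0 (h:0 v:0)
  [0] (2,1) acc=0 (h:0 v:0)
  [0] (2,2) acc=0 (h:0 v:0)
  [1] (1,2) acc=0 (h:0 v:0)
  [1] (2,1) acc=0 (h:0 v:0)
  [1] (2,2) acc=0 (h:0 v:0)
  [2] (1,2) acc=0 (h:0 v:0)
  [2] (2,1) acc=0 (h:0 v:0)
  [2] (2,2) acc=0 (h:0 v:0)
  [3] (1,2) acc=44 (h:6 v:44)
  [3] (2,1) acc=63 (h:5 v:63)
  [3] (2,2) acc=0 (h:0 v:0)
  [4] (1,2) acc=36 (h:5 v:36)
  [4] (2,1) acc=50 (h:4 v:50)
  [4] (2,2) acc=89 (h:5 v:89)
  [5] (1,2) acc=0 (h:0 v:0)
  [5] (2,1) acc=0 (h:0 v:0)
  [5] (2,2) acc=72 (h:4 v:72)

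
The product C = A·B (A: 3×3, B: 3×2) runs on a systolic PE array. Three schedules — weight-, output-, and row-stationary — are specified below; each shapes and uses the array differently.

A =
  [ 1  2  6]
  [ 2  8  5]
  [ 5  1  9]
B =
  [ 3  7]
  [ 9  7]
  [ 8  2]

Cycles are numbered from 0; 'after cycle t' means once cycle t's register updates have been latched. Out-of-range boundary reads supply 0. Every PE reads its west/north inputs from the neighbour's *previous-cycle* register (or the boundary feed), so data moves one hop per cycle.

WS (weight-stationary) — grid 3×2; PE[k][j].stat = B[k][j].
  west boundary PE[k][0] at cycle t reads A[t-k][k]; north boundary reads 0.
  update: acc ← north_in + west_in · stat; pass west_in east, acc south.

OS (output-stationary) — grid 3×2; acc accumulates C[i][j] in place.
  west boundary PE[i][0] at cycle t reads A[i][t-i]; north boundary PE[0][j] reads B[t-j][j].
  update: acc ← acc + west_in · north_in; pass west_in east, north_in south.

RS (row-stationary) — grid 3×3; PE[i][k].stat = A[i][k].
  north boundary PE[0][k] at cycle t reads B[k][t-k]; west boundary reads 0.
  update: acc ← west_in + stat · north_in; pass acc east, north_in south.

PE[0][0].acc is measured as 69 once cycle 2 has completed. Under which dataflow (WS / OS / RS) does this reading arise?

Under WS (3×2), PE[0][0]:
  t=0 PE[0][0]: acc=3 h=1 v=3
  t=1 PE[0][0]: acc=6 h=2 v=6
  t=2 PE[0][0]: acc=15 h=5 v=15
Under OS (3×2), PE[0][0]:
  t=0 PE[0][0]: acc=3 h=1 v=3
  t=1 PE[0][0]: acc=21 h=2 v=9
  t=2 PE[0][0]: acc=69 h=6 v=8
Under RS (3×3), PE[0][0]:
  t=0 PE[0][0]: acc=3 h=3 v=3
  t=1 PE[0][0]: acc=7 h=7 v=7
  t=2 PE[0][0]: acc=0 h=0 v=0

dataflow = OS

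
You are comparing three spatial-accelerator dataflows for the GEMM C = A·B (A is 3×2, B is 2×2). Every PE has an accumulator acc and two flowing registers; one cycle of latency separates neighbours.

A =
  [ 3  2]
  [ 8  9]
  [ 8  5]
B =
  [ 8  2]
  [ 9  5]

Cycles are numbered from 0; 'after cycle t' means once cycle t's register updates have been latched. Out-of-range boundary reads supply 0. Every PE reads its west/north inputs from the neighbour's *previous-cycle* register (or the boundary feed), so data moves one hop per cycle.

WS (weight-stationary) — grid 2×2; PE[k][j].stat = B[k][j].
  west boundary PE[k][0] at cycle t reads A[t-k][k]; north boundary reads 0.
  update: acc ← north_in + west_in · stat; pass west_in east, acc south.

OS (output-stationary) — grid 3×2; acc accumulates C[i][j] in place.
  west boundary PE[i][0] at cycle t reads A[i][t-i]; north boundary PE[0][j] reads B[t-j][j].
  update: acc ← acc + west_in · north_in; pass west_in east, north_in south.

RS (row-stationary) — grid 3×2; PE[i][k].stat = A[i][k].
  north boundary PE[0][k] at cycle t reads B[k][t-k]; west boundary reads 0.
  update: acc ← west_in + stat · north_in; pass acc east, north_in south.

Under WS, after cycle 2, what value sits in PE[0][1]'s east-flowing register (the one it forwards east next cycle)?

WS (2×2). Following PE[0][1] plus its west/north inputs:
  after 0 — PE[0][0] acc=24, pass-E 3, pass-S 24
  after 0 — PE[0][1] acc=0, pass-E 0, pass-S 0
  after 1 — PE[0][0] acc=64, pass-E 8, pass-S 64
  after 1 — PE[0][1] acc=6, pass-E 3, pass-S 6
  after 2 — PE[0][0] acc=64, pass-E 8, pass-S 64
  after 2 — PE[0][1] acc=16, pass-E 8, pass-S 16

register = 8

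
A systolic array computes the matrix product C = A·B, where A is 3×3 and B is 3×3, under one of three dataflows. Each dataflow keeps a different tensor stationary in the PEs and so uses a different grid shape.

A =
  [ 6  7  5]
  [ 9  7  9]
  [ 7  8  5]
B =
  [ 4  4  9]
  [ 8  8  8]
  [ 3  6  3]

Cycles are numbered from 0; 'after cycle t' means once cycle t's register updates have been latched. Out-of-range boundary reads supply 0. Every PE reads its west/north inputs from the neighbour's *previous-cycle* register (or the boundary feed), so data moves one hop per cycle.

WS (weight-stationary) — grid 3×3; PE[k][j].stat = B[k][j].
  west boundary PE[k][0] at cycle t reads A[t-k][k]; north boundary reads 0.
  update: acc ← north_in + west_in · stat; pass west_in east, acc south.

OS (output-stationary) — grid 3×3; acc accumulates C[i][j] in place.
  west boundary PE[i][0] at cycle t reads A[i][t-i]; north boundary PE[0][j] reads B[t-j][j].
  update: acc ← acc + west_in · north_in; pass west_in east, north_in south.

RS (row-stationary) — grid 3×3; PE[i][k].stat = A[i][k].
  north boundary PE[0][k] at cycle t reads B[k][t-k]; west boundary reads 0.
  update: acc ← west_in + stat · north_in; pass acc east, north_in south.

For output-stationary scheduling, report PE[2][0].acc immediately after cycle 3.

PE[2][0].acc = 92

Tracing OS — 3×3 array, target PE[2][0]:
  t=0 PE[1][0]: acc=0 h=0 v=0
  t=0 PE[2][0]: acc=0 h=0 v=0
  t=1 PE[1][0]: acc=36 h=9 v=4
  t=1 PE[2][0]: acc=0 h=0 v=0
  t=2 PE[1][0]: acc=92 h=7 v=8
  t=2 PE[2][0]: acc=28 h=7 v=4
  t=3 PE[1][0]: acc=119 h=9 v=3
  t=3 PE[2][0]: acc=92 h=8 v=8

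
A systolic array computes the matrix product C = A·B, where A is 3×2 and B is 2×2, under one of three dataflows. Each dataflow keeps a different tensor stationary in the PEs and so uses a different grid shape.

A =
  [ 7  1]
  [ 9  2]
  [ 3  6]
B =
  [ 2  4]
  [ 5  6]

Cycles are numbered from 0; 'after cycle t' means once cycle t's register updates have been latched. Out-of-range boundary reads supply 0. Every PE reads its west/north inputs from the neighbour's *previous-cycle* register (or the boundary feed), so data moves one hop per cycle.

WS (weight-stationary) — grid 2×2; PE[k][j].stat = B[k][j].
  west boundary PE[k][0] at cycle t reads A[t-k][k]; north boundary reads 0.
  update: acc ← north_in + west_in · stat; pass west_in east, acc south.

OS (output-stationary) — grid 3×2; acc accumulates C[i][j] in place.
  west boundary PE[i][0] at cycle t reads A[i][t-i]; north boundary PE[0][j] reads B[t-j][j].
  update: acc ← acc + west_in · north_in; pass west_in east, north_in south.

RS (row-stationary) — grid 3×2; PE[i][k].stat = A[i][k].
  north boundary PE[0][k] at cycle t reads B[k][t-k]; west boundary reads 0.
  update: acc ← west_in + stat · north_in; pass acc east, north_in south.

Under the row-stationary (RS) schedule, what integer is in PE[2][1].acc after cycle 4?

Tracing RS — 3×2 array, target PE[2][1]:
  t=0 PE[1][1]: acc=0 h=0 v=0
  t=0 PE[2][0]: acc=0 h=0 v=0
  t=0 PE[2][1]: acc=0 h=0 v=0
  t=1 PE[1][1]: acc=0 h=0 v=0
  t=1 PE[2][0]: acc=0 h=0 v=0
  t=1 PE[2][1]: acc=0 h=0 v=0
  t=2 PE[1][1]: acc=28 h=28 v=5
  t=2 PE[2][0]: acc=6 h=6 v=2
  t=2 PE[2][1]: acc=0 h=0 v=0
  t=3 PE[1][1]: acc=48 h=48 v=6
  t=3 PE[2][0]: acc=12 h=12 v=4
  t=3 PE[2][1]: acc=36 h=36 v=5
  t=4 PE[1][1]: acc=0 h=0 v=0
  t=4 PE[2][0]: acc=0 h=0 v=0
  t=4 PE[2][1]: acc=48 h=48 v=6

PE[2][1].acc = 48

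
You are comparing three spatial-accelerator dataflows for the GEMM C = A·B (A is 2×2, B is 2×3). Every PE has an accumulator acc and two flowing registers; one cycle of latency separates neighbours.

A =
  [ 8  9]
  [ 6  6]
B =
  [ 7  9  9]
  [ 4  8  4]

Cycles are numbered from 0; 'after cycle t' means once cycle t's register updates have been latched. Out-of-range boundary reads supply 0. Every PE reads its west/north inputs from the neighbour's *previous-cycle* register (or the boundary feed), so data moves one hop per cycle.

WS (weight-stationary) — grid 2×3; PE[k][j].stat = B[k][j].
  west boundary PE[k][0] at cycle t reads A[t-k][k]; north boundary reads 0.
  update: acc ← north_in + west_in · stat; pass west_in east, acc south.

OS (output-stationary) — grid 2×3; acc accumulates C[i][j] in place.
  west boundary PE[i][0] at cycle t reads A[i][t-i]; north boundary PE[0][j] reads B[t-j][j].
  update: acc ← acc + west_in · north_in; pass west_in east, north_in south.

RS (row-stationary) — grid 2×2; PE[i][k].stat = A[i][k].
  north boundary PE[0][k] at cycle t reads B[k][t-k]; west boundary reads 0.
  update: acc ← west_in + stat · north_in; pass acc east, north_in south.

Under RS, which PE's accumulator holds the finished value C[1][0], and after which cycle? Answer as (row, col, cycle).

RS: C[1][0] accumulates in PE[1][1]:
  t=0 PE[1][1]: acc=0 h=0 v=0
  t=1 PE[1][1]: acc=0 h=0 v=0
  t=2 PE[1][1]: acc=66 h=66 v=4

(row, col, cycle) = (1, 1, 2)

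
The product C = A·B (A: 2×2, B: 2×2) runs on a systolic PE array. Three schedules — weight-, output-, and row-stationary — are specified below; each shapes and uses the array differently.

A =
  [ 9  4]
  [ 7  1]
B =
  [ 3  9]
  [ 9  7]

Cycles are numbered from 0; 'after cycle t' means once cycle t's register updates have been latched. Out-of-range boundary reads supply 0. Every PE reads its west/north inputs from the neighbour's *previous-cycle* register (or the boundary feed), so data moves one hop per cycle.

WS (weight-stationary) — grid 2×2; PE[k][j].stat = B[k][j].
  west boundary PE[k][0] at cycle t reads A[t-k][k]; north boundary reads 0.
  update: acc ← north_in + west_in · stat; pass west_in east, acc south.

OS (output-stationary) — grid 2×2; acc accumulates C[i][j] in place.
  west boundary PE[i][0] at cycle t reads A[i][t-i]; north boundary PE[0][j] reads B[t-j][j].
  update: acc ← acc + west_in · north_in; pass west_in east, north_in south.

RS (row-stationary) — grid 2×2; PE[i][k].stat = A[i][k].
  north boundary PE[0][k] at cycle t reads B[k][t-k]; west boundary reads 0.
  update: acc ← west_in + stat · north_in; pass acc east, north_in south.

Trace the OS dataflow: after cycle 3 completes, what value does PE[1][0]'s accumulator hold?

PE[1][0].acc = 30

OS 2×2: PE[1][0] cycle-by-cycle (with neighbour feeds):
  c0 r0c0: 27 / 9 / 3
  c0 r1c0: 0 / 0 / 0
  c1 r0c0: 63 / 4 / 9
  c1 r1c0: 21 / 7 / 3
  c2 r0c0: 63 / 0 / 0
  c2 r1c0: 30 / 1 / 9
  c3 r0c0: 63 / 0 / 0
  c3 r1c0: 30 / 0 / 0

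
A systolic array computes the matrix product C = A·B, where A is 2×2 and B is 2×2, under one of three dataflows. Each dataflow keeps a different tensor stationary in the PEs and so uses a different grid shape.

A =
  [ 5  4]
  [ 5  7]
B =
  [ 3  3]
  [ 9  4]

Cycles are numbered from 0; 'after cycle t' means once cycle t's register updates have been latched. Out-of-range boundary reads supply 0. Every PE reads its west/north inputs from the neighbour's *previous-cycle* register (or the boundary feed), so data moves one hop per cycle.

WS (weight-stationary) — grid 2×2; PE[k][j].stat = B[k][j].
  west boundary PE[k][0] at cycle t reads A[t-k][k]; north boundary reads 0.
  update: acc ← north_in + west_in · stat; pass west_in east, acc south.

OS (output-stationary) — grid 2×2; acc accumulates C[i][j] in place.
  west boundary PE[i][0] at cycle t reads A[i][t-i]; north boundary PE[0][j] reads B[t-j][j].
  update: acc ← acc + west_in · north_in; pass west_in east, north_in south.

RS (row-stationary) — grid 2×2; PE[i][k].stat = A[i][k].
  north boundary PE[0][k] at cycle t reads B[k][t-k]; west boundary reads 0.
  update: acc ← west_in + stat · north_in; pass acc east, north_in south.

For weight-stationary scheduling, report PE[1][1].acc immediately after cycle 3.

PE[1][1].acc = 43

WS (2×2). Following PE[1][1] plus its west/north inputs:
  [0] (0,1) acc=0 (h:0 v:0)
  [0] (1,0) acc=0 (h:0 v:0)
  [0] (1,1) acc=0 (h:0 v:0)
  [1] (0,1) acc=15 (h:5 v:15)
  [1] (1,0) acc=51 (h:4 v:51)
  [1] (1,1) acc=0 (h:0 v:0)
  [2] (0,1) acc=15 (h:5 v:15)
  [2] (1,0) acc=78 (h:7 v:78)
  [2] (1,1) acc=31 (h:4 v:31)
  [3] (0,1) acc=0 (h:0 v:0)
  [3] (1,0) acc=0 (h:0 v:0)
  [3] (1,1) acc=43 (h:7 v:43)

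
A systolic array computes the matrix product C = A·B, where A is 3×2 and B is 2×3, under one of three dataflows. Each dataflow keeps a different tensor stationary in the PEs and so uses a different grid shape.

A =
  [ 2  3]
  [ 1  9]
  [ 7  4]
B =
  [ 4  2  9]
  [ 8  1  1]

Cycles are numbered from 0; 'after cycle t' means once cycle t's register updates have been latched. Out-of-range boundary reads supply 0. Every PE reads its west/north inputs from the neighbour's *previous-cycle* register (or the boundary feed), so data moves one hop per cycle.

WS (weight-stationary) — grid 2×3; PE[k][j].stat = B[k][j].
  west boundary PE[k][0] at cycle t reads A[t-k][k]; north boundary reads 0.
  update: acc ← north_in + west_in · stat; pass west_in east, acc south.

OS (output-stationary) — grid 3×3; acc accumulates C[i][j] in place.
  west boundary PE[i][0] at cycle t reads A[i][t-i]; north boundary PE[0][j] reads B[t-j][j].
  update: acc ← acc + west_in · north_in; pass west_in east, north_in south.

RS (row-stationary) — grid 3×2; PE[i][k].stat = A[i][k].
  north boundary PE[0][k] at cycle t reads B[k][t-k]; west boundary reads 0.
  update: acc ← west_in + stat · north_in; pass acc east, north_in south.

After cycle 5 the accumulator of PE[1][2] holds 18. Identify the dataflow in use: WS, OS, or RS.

dataflow = OS

Under WS (2×3), PE[1][2]:
  c0 r1c2: 0 / 0 / 0
  c1 r1c2: 0 / 0 / 0
  c2 r1c2: 0 / 0 / 0
  c3 r1c2: 21 / 3 / 21
  c4 r1c2: 18 / 9 / 18
  c5 r1c2: 67 / 4 / 67
Under OS (3×3), PE[1][2]:
  c0 r1c2: 0 / 0 / 0
  c1 r1c2: 0 / 0 / 0
  c2 r1c2: 0 / 0 / 0
  c3 r1c2: 9 / 1 / 9
  c4 r1c2: 18 / 9 / 1
  c5 r1c2: 18 / 0 / 0
RS (3×2): PE[1][2] does not exist.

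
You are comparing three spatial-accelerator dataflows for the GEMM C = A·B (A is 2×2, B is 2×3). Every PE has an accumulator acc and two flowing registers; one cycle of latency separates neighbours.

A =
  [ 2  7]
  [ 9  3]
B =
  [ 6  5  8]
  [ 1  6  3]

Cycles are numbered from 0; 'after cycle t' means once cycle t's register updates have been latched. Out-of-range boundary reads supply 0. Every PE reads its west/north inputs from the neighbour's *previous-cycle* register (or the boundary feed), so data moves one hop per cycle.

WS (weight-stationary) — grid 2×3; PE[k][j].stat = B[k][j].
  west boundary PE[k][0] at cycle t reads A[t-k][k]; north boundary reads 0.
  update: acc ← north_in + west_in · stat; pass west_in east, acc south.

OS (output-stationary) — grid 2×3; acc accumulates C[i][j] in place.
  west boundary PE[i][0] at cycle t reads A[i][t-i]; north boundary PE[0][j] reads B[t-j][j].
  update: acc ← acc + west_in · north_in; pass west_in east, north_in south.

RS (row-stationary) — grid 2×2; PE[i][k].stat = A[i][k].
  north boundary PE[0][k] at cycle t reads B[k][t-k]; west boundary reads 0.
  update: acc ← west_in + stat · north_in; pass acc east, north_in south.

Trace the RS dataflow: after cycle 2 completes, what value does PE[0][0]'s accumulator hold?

PE[0][0].acc = 16

RS (2×2). Following PE[0][0] plus its west/north inputs:
  @0  [0,0]  acc 12  |  →12  ↓6
  @1  [0,0]  acc 10  |  →10  ↓5
  @2  [0,0]  acc 16  |  →16  ↓8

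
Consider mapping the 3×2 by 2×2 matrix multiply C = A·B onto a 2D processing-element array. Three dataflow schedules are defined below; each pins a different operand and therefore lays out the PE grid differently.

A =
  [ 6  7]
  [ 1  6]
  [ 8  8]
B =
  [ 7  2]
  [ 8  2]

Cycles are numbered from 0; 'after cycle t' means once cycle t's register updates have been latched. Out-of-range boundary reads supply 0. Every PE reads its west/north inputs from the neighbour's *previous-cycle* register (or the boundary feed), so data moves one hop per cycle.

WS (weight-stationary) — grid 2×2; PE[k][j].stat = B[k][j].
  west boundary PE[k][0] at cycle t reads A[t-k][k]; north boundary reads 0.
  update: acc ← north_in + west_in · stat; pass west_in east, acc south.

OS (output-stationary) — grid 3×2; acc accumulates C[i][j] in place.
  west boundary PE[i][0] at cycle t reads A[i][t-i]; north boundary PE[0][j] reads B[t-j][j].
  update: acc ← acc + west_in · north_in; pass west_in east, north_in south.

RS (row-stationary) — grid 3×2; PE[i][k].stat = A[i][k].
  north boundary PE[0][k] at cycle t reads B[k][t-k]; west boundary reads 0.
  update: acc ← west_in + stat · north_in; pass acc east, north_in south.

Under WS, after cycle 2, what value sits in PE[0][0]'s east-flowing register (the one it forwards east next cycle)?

WS on a 2×2 grid — tracing PE[0][0] and its feeders:
  @0  [0,0]  acc 42  |  →6  ↓42
  @1  [0,0]  acc 7  |  →1  ↓7
  @2  [0,0]  acc 56  |  →8  ↓56

register = 8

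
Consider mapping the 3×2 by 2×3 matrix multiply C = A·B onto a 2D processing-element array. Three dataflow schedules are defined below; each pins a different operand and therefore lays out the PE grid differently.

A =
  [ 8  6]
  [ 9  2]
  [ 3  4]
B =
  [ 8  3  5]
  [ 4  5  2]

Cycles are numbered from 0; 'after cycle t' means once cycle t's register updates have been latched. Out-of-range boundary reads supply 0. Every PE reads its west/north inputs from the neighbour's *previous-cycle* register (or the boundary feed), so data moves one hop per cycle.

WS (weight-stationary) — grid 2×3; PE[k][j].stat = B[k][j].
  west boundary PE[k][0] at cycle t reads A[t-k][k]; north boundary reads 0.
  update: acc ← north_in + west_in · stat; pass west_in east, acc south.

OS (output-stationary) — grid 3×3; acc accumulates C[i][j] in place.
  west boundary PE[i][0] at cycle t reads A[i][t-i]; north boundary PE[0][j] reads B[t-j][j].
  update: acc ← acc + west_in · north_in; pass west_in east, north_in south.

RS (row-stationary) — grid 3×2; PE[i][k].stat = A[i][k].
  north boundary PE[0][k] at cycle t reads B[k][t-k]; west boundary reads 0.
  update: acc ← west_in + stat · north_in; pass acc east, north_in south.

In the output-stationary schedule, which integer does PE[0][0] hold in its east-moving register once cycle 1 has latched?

OS 3×3: PE[0][0] cycle-by-cycle (with neighbour feeds):
  step 0 · PE0,0: acc=64; fwd→8 fwd↓8
  step 1 · PE0,0: acc=88; fwd→6 fwd↓4

register = 6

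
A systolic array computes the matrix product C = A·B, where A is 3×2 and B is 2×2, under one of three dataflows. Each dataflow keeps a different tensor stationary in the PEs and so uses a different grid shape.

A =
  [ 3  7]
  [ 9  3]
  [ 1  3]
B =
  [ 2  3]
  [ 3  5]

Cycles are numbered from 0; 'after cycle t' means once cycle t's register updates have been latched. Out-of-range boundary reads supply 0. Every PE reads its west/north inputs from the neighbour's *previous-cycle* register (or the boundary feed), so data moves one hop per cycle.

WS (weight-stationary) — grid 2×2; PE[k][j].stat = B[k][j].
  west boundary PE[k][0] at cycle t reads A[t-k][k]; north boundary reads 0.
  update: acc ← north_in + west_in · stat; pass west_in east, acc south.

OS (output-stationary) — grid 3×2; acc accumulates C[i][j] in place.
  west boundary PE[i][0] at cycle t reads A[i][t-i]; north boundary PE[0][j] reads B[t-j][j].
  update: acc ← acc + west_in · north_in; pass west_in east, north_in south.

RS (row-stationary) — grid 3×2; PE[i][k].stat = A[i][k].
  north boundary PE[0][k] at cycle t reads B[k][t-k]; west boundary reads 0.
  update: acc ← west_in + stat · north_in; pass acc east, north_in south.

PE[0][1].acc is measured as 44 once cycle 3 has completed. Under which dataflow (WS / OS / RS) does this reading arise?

dataflow = OS

WS (2×2 grid), PE[0][1]:
  @0  [0,1]  acc 0  |  →0  ↓0
  @1  [0,1]  acc 9  |  →3  ↓9
  @2  [0,1]  acc 27  |  →9  ↓27
  @3  [0,1]  acc 3  |  →1  ↓3
OS (3×2 grid), PE[0][1]:
  @0  [0,1]  acc 0  |  →0  ↓0
  @1  [0,1]  acc 9  |  →3  ↓3
  @2  [0,1]  acc 44  |  →7  ↓5
  @3  [0,1]  acc 44  |  →0  ↓0
RS (3×2 grid), PE[0][1]:
  @0  [0,1]  acc 0  |  →0  ↓0
  @1  [0,1]  acc 27  |  →27  ↓3
  @2  [0,1]  acc 44  |  →44  ↓5
  @3  [0,1]  acc 0  |  →0  ↓0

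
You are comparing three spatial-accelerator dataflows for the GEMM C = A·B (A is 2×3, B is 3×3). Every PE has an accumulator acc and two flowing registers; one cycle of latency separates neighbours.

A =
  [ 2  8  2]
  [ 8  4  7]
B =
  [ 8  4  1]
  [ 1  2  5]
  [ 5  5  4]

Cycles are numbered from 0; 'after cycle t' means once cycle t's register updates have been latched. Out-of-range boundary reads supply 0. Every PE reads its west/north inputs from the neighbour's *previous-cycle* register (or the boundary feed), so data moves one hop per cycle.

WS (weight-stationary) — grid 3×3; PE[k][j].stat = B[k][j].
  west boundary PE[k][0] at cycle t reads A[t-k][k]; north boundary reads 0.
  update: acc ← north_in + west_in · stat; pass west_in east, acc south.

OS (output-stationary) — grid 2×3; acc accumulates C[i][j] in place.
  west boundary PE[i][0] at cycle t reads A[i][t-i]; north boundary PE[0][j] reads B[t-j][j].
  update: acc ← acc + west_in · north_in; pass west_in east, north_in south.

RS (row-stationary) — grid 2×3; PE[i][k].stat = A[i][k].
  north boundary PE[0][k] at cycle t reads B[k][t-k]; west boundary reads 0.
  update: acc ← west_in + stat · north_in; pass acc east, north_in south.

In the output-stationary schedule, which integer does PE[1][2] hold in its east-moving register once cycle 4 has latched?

register = 4

OS (2×3). Following PE[1][2] plus its west/north inputs:
  [0] (0,2) acc=0 (h:0 v:0)
  [0] (1,1) acc=0 (h:0 v:0)
  [0] (1,2) acc=0 (h:0 v:0)
  [1] (0,2) acc=0 (h:0 v:0)
  [1] (1,1) acc=0 (h:0 v:0)
  [1] (1,2) acc=0 (h:0 v:0)
  [2] (0,2) acc=2 (h:2 v:1)
  [2] (1,1) acc=32 (h:8 v:4)
  [2] (1,2) acc=0 (h:0 v:0)
  [3] (0,2) acc=42 (h:8 v:5)
  [3] (1,1) acc=40 (h:4 v:2)
  [3] (1,2) acc=8 (h:8 v:1)
  [4] (0,2) acc=50 (h:2 v:4)
  [4] (1,1) acc=75 (h:7 v:5)
  [4] (1,2) acc=28 (h:4 v:5)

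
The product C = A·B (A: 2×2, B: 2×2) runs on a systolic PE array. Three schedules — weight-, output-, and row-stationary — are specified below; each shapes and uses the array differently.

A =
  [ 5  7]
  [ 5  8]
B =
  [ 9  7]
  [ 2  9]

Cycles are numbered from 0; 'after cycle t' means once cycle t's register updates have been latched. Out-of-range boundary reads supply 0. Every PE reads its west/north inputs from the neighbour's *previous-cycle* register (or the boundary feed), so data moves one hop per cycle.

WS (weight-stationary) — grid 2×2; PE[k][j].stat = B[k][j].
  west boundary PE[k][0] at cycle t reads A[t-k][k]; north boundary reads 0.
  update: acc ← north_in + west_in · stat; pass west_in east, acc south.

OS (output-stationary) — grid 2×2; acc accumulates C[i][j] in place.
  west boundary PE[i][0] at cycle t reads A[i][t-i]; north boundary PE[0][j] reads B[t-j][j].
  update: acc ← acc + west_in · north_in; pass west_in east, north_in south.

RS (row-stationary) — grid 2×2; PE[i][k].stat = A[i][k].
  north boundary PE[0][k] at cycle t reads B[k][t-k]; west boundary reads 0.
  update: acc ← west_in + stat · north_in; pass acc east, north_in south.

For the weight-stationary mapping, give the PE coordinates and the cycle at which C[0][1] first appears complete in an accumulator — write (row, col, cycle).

(row, col, cycle) = (1, 1, 2)

Under WS, C[0][1] lands at PE[1][1]:
  @0  [1,1]  acc 0  |  →0  ↓0
  @1  [1,1]  acc 0  |  →0  ↓0
  @2  [1,1]  acc 98  |  →7  ↓98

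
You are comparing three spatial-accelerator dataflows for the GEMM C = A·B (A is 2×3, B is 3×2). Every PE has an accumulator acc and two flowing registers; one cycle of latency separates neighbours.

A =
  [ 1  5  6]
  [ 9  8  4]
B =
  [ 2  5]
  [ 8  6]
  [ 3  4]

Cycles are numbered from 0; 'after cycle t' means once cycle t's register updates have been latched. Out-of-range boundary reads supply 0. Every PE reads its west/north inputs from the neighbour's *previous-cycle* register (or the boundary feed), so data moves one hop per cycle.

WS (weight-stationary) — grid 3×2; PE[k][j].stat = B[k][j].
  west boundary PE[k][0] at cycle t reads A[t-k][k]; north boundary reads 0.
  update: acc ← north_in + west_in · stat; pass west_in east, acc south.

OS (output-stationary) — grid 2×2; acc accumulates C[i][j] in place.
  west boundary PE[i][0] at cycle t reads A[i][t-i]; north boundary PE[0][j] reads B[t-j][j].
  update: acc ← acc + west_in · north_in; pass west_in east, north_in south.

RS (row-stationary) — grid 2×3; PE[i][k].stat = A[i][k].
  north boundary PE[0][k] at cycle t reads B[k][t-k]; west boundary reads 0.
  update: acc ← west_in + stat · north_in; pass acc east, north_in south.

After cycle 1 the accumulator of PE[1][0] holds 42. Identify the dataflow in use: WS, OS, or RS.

— WS: 3×2; PE[1][0] trace:
  step 0 · PE1,0: acc=0; fwd→0 fwd↓0
  step 1 · PE1,0: acc=42; fwd→5 fwd↓42
— OS: 2×2; PE[1][0] trace:
  step 0 · PE1,0: acc=0; fwd→0 fwd↓0
  step 1 · PE1,0: acc=18; fwd→9 fwd↓2
— RS: 2×3; PE[1][0] trace:
  step 0 · PE1,0: acc=0; fwd→0 fwd↓0
  step 1 · PE1,0: acc=18; fwd→18 fwd↓2

dataflow = WS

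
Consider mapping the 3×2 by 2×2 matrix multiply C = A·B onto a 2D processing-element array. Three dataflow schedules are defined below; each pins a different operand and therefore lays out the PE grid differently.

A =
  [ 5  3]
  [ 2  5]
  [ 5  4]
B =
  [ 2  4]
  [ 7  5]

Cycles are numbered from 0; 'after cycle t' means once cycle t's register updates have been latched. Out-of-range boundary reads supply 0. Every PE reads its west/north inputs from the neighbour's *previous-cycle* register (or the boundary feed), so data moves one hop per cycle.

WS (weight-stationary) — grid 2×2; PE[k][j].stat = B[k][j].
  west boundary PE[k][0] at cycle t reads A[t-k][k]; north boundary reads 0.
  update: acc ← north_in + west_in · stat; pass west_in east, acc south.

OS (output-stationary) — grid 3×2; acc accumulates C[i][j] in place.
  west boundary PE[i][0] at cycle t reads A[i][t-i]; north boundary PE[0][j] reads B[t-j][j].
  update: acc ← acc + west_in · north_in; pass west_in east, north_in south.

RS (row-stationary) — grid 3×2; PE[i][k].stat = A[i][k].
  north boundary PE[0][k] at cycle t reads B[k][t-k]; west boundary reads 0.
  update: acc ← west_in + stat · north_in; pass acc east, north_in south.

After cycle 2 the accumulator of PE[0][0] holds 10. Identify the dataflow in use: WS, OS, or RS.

WS [2×2] PE[0][0] across cycles:
  after 0 — PE[0][0] acc=10, pass-E 5, pass-S 10
  after 1 — PE[0][0] acc=4, pass-E 2, pass-S 4
  after 2 — PE[0][0] acc=10, pass-E 5, pass-S 10
OS [3×2] PE[0][0] across cycles:
  after 0 — PE[0][0] acc=10, pass-E 5, pass-S 2
  after 1 — PE[0][0] acc=31, pass-E 3, pass-S 7
  after 2 — PE[0][0] acc=31, pass-E 0, pass-S 0
RS [3×2] PE[0][0] across cycles:
  after 0 — PE[0][0] acc=10, pass-E 10, pass-S 2
  after 1 — PE[0][0] acc=20, pass-E 20, pass-S 4
  after 2 — PE[0][0] acc=0, pass-E 0, pass-S 0

dataflow = WS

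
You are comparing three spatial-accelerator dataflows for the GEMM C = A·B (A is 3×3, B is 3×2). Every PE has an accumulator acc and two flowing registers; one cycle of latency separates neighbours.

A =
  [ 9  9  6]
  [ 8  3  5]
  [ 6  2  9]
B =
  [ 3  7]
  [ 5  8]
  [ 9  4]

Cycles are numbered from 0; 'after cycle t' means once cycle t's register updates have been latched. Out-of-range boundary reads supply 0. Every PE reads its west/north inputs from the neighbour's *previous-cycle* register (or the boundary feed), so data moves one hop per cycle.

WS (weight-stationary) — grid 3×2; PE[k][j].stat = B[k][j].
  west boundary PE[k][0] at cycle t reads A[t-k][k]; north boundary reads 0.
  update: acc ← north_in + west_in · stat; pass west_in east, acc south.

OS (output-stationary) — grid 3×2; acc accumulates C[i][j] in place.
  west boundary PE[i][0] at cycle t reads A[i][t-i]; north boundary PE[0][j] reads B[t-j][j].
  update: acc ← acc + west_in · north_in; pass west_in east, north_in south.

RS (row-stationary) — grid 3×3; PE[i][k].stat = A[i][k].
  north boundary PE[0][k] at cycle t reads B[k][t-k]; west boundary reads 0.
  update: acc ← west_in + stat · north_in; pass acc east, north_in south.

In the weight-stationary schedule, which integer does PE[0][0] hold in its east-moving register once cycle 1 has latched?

register = 8

WS on a 3×2 grid — tracing PE[0][0] and its feeders:
  cycle 0: PE[0][0] → acc 27, east 9, south 27
  cycle 1: PE[0][0] → acc 24, east 8, south 24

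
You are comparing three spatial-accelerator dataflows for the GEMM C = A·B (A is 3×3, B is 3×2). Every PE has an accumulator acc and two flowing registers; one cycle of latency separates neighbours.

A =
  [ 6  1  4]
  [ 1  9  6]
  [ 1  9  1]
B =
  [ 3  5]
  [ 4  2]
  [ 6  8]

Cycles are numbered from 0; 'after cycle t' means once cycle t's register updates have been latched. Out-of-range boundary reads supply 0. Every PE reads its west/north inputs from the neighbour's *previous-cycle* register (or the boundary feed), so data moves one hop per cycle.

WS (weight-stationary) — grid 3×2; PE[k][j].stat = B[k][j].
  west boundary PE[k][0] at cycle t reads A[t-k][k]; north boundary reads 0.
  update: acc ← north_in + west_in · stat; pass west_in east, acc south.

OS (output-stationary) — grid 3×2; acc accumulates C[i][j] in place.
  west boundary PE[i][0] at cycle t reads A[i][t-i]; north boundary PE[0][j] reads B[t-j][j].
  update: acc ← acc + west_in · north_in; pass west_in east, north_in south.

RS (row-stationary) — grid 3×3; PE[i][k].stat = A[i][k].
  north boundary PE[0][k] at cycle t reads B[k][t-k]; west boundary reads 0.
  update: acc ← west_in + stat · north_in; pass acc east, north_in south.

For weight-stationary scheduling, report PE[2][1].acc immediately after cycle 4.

WS (3×2). Following PE[2][1] plus its west/north inputs:
  cycle 0: PE[1][1] → acc 0, east 0, south 0
  cycle 0: PE[2][0] → acc 0, east 0, south 0
  cycle 0: PE[2][1] → acc 0, east 0, south 0
  cycle 1: PE[1][1] → acc 0, east 0, south 0
  cycle 1: PE[2][0] → acc 0, east 0, south 0
  cycle 1: PE[2][1] → acc 0, east 0, south 0
  cycle 2: PE[1][1] → acc 32, east 1, south 32
  cycle 2: PE[2][0] → acc 46, east 4, south 46
  cycle 2: PE[2][1] → acc 0, east 0, south 0
  cycle 3: PE[1][1] → acc 23, east 9, south 23
  cycle 3: PE[2][0] → acc 75, east 6, south 75
  cycle 3: PE[2][1] → acc 64, east 4, south 64
  cycle 4: PE[1][1] → acc 23, east 9, south 23
  cycle 4: PE[2][0] → acc 45, east 1, south 45
  cycle 4: PE[2][1] → acc 71, east 6, south 71

PE[2][1].acc = 71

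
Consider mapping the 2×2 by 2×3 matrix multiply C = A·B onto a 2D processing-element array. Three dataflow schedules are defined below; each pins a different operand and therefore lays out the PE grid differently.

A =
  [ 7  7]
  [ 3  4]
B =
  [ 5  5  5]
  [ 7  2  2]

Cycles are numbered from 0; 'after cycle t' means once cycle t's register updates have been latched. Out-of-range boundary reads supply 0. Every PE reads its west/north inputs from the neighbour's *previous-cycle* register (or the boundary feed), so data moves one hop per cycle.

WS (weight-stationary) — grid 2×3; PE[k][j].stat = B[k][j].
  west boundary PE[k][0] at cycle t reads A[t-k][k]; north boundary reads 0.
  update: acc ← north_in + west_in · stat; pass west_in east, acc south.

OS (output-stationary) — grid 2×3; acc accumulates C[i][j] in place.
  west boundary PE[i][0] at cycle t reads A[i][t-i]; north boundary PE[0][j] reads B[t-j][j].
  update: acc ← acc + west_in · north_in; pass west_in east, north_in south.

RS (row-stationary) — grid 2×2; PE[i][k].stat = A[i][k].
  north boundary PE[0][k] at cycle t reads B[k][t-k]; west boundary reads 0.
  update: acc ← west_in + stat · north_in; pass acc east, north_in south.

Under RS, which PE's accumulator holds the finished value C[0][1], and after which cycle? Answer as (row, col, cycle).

(row, col, cycle) = (0, 1, 2)

RS: C[0][1] accumulates in PE[0][1]:
  @0  [0,1]  acc 0  |  →0  ↓0
  @1  [0,1]  acc 84  |  →84  ↓7
  @2  [0,1]  acc 49  |  →49  ↓2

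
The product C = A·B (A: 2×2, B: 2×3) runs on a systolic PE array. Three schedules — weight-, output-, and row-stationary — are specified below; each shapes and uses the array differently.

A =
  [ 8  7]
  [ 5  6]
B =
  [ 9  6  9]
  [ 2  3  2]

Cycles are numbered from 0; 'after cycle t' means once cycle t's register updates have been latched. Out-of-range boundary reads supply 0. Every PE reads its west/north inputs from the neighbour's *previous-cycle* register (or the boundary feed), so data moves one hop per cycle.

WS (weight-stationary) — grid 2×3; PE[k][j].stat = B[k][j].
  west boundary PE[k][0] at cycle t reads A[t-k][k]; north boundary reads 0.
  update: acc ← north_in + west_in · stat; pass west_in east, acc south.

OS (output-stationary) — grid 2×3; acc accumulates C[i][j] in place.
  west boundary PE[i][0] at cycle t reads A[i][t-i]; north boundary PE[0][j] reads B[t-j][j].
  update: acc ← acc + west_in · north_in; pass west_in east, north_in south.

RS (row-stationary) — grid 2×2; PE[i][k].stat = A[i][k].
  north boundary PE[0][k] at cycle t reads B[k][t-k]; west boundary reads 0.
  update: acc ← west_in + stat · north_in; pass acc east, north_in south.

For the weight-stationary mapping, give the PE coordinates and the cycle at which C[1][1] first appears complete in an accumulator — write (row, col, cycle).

(row, col, cycle) = (1, 1, 3)

WS — PE[1][1] is where C[1][1] collects:
  [0] (1,1) acc=0 (h:0 v:0)
  [1] (1,1) acc=0 (h:0 v:0)
  [2] (1,1) acc=69 (h:7 v:69)
  [3] (1,1) acc=48 (h:6 v:48)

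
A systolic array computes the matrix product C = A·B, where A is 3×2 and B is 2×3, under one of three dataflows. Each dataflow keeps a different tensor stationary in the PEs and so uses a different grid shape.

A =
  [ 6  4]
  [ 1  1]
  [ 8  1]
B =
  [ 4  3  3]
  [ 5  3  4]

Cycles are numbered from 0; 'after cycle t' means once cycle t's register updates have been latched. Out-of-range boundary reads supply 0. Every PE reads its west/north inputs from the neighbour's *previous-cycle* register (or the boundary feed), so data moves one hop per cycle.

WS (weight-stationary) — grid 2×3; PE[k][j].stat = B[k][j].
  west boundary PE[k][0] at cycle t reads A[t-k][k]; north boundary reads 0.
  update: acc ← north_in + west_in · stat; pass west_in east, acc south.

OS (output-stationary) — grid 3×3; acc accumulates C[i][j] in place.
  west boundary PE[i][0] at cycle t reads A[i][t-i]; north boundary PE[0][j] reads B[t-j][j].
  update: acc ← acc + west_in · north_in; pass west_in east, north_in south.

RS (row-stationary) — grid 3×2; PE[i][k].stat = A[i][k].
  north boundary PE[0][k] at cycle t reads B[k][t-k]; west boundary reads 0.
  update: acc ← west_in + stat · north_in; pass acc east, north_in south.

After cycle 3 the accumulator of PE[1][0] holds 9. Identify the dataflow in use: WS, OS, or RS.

Under WS (2×3), PE[1][0]:
  @0  [1,0]  acc 0  |  →0  ↓0
  @1  [1,0]  acc 44  |  →4  ↓44
  @2  [1,0]  acc 9  |  →1  ↓9
  @3  [1,0]  acc 37  |  →1  ↓37
Under OS (3×3), PE[1][0]:
  @0  [1,0]  acc 0  |  →0  ↓0
  @1  [1,0]  acc 4  |  →1  ↓4
  @2  [1,0]  acc 9  |  →1  ↓5
  @3  [1,0]  acc 9  |  →0  ↓0
Under RS (3×2), PE[1][0]:
  @0  [1,0]  acc 0  |  →0  ↓0
  @1  [1,0]  acc 4  |  →4  ↓4
  @2  [1,0]  acc 3  |  →3  ↓3
  @3  [1,0]  acc 3  |  →3  ↓3

dataflow = OS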